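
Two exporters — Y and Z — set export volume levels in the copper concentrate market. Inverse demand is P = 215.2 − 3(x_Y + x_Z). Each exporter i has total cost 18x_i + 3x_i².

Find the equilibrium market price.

Exporter Y's profit: π = x_Y(215.2 − 3(x_Y + x_Z)) − 18x_Y − 3x_Y².
∂π/∂x_Y = 197.2 − 12x_Y − 3x_Z = 0, so x_Y = 493/30 − 0.25x_Z.
Setting x_Y = x_Z in the reaction function: x_Y = 493/30 − 0.25x_Y, so x_Y = (493/30) / 1.25 = 986/75.
Equilibrium price: P = 215.2 − 3·(1972/75) = 136.32.

136.32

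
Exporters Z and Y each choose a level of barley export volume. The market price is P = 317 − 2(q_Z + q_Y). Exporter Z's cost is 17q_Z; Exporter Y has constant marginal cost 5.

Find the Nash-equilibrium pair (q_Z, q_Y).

Exporter Z's profit: π = q_Z(317 − 2(q_Z + q_Y)) − 17q_Z.
∂π/∂q_Z = 300 − 4q_Z − 2q_Y = 0, so q_Z = 75 − 0.5q_Y.
By the same steps for Y: q_Y = 78 − 0.5q_Z.
Solving the two reaction functions simultaneously: (1 − (−0.5)(−0.5))q_Z = 75 − 0.5·78, so 0.75q_Z = 36 and q_Z = 48.
Then q_Y = 78 − 0.5·48 = 54.

48, 54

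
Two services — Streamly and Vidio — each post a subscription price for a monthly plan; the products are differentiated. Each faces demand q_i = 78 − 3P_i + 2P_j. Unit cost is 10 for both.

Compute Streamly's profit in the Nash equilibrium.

867

Streamly's profit: π = (P_{Streamly} − 10)(78 − 3P_{Streamly} + 2P_{Vidio}).
∂π/∂P_{Streamly} = 108 − 6P_{Streamly} + 2P_{Vidio} = 0 ⇒ P_{Streamly} = 18 + (1/3)P_{Vidio}.
Setting P_{Streamly} = P_{Vidio} in the reaction function: P_{Streamly} = 18 + (1/3)P_{Streamly}, so P_{Streamly} = 18 / (2/3) = 27.
q_{Streamly} = 78 − 3·27 + 2·27 = 51.
Profit = (27 − 10)·51 = 867.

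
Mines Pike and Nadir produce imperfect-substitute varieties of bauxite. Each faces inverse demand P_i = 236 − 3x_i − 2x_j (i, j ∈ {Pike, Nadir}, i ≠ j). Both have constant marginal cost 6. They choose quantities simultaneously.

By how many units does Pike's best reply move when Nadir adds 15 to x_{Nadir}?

Mine Pike's profit: π = x_{Pike}(236 − 3x_{Pike} − 2x_{Nadir}) − 6x_{Pike}.
∂π/∂x_{Pike} = 230 − 6x_{Pike} − 2x_{Nadir} = 0 ⇒ x_{Pike} = 115/3 − (1/3)x_{Nadir}.
The reaction-function slope is −1/3, so a 15-unit rise in x_{Nadir} moves x_{Pike} by −1/3 × 15 = −5. Pike's best response falls — the actions are strategic substitutes.

-5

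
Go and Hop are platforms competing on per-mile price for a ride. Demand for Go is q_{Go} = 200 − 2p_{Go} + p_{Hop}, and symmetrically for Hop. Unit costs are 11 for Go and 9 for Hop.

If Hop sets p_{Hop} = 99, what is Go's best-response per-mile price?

Go's profit: π = (p_{Go} − 11)(200 − 2p_{Go} + p_{Hop}).
∂π/∂p_{Go} = 222 − 4p_{Go} + p_{Hop} = 0 ⇒ p_{Go} = 55.5 + 0.25p_{Hop}.
At p_{Hop} = 99: p_{Go} = 55.5 + 0.25·99 = 80.25.

80.25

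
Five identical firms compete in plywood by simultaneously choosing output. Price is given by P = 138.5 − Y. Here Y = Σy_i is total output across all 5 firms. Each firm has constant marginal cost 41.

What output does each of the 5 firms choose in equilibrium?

16.25

A representative firm's profit is π_i = y_i(138.5 − Y) − 41y_i, with Y = y_i + Σ_{j≠i} y_j.
First-order condition: 97.5 − 2y_i − Σ_{j≠i} y_j = 0.
In a symmetric equilibrium every firm chooses the same y, so Σ_{j≠i} y_j = 4y. The condition becomes 97.5 − 6y = 0, giving y = 97.5/6 = 16.25.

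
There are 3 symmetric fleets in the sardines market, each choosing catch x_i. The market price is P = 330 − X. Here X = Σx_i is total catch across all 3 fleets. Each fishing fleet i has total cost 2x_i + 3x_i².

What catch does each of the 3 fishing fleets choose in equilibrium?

32.8

A representative fishing fleet's profit is π_i = x_i(330 − X) − 2x_i − 3x_i², with X = x_i + Σ_{j≠i} x_j.
First-order condition: 328 − 8x_i − Σ_{j≠i} x_j = 0.
With identical fishing fleets, set every x_j = x: then 328 − 8x − 2x = 0, i.e. x = 328/10 = 32.8.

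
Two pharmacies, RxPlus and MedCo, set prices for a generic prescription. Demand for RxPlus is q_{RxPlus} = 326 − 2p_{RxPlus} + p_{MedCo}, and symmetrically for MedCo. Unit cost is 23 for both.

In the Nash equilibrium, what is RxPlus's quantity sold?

RxPlus's profit: π = (p_{RxPlus} − 23)(326 − 2p_{RxPlus} + p_{MedCo}).
∂π/∂p_{RxPlus} = 372 − 4p_{RxPlus} + p_{MedCo} = 0 ⇒ p_{RxPlus} = 93 + 0.25p_{MedCo}.
Setting p_{RxPlus} = p_{MedCo} in the reaction function: p_{RxPlus} = 93 + 0.25p_{RxPlus}, so p_{RxPlus} = 93 / 0.75 = 124.
q_{RxPlus} = 326 − 2·124 + 124 = 202.

202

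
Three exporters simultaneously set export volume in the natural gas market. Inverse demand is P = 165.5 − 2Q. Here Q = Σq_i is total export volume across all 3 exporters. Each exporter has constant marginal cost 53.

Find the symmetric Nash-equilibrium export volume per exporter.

14.0625

A representative exporter's profit is π_i = q_i(165.5 − 2Q) − 53q_i, with Q = q_i + Σ_{j≠i} q_j.
First-order condition: 112.5 − 4q_i − 2Σ_{j≠i} q_j = 0.
In a symmetric equilibrium every exporter chooses the same q, so Σ_{j≠i} q_j = 2q. The condition becomes 112.5 − 8q = 0, giving q = 112.5/8 = 14.0625.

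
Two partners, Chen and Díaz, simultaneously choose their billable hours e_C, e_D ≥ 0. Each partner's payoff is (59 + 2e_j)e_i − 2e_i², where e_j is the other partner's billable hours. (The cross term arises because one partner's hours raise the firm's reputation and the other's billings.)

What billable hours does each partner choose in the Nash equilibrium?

29.5

Chen's payoff is (59 + 2e_D)e_C − 2e_C².
∂π/∂e_C = 59 + 2e_D − 4e_C = 0, so e_C = 14.75 + 0.5e_D.
By symmetry e_D = e_C; substituting into the reaction function, 0.5e_C = 14.75 and e_C = 29.5.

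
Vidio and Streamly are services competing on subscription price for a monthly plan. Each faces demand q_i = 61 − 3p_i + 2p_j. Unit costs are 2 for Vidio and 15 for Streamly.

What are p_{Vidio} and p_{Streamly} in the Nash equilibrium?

Vidio's profit: π = (p_{Vidio} − 2)(61 − 3p_{Vidio} + 2p_{Streamly}).
∂π/∂p_{Vidio} = 67 − 6p_{Vidio} + 2p_{Streamly} = 0 ⇒ p_{Vidio} = 67/6 + (1/3)p_{Streamly}.
Similarly p_{Streamly} = 53/3 + (1/3)p_{Vidio}.
Plugging p_{Streamly} into Vidio's best response: p_{Vidio} = 67/6 + (1/3)(53/3 + (1/3)p_{Vidio}) ⇒ (8/9)p_{Vidio} = 307/18, so p_{Vidio} = 19.1875.
Then p_{Streamly} = 53/3 + (1/3)·19.1875 = 24.0625.

19.1875, 24.0625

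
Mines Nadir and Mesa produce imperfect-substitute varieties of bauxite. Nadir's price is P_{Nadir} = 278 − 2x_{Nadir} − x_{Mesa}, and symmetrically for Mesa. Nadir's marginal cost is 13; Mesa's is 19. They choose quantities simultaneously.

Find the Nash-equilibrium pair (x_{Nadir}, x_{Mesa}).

Mine Nadir's profit: π = x_{Nadir}(278 − 2x_{Nadir} − x_{Mesa}) − 13x_{Nadir}.
∂π/∂x_{Nadir} = 265 − 4x_{Nadir} − x_{Mesa} = 0 ⇒ x_{Nadir} = 66.25 − 0.25x_{Mesa}.
Similarly x_{Mesa} = 64.75 − 0.25x_{Nadir}.
Plugging x_{Mesa} into Nadir's best response: x_{Nadir} = 66.25 − 0.25(64.75 − 0.25x_{Nadir}) ⇒ 0.9375x_{Nadir} = 50.0625, so x_{Nadir} = 53.4.
Then x_{Mesa} = 64.75 − 0.25·53.4 = 51.4.

53.4, 51.4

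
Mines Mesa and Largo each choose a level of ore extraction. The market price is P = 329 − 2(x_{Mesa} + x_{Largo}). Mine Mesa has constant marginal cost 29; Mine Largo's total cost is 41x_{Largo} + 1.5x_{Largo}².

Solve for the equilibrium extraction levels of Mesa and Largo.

Mine Mesa's profit: π = x_{Mesa}(329 − 2(x_{Mesa} + x_{Largo})) − 29x_{Mesa}.
∂π/∂x_{Mesa} = 300 − 4x_{Mesa} − 2x_{Largo} = 0, so x_{Mesa} = 75 − 0.5x_{Largo}.
For Largo: ∂π/∂x_{Largo} = 288 − 7x_{Largo} − 2x_{Mesa} = 0 ⇒ x_{Largo} = 288/7 − (2/7)x_{Mesa}.
Solving the two reaction functions simultaneously: (1 − (−0.5)(−2/7))x_{Mesa} = 75 − 0.5·(288/7), so (6/7)x_{Mesa} = 381/7 and x_{Mesa} = 63.5.
Then x_{Largo} = 288/7 − (2/7)·63.5 = 23.

63.5, 23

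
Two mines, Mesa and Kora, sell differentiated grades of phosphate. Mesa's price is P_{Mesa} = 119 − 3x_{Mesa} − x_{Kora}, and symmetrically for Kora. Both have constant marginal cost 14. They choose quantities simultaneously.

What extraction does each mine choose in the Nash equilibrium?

15

Mine Mesa's profit: π = x_{Mesa}(119 − 3x_{Mesa} − x_{Kora}) − 14x_{Mesa}.
∂π/∂x_{Mesa} = 105 − 6x_{Mesa} − x_{Kora} = 0 ⇒ x_{Mesa} = 17.5 − (1/6)x_{Kora}.
Setting x_{Mesa} = x_{Kora} in the reaction function: x_{Mesa} = 17.5 − (1/6)x_{Mesa}, so x_{Mesa} = 17.5 / (7/6) = 15.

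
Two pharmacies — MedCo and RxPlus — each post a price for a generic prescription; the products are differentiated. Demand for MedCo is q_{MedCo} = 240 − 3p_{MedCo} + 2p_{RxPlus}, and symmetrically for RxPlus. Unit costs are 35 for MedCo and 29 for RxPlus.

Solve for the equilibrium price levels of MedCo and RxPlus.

MedCo's profit: π = (p_{MedCo} − 35)(240 − 3p_{MedCo} + 2p_{RxPlus}).
∂π/∂p_{MedCo} = 345 − 6p_{MedCo} + 2p_{RxPlus} = 0 ⇒ p_{MedCo} = 57.5 + (1/3)p_{RxPlus}.
Similarly p_{RxPlus} = 54.5 + (1/3)p_{MedCo}.
Plugging p_{RxPlus} into MedCo's best response: p_{MedCo} = 57.5 + (1/3)(54.5 + (1/3)p_{MedCo}) ⇒ (8/9)p_{MedCo} = 227/3, so p_{MedCo} = 85.125.
Then p_{RxPlus} = 54.5 + (1/3)·85.125 = 82.875.

85.125, 82.875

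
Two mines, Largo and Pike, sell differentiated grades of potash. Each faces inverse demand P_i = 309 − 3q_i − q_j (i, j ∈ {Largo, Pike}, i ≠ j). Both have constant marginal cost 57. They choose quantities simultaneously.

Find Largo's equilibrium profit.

3888

Mine Largo's profit: π = q_{Largo}(309 − 3q_{Largo} − q_{Pike}) − 57q_{Largo}.
∂π/∂q_{Largo} = 252 − 6q_{Largo} − q_{Pike} = 0 ⇒ q_{Largo} = 42 − (1/6)q_{Pike}.
Setting q_{Largo} = q_{Pike} in the reaction function: q_{Largo} = 42 − (1/6)q_{Largo}, so q_{Largo} = 42 / (7/6) = 36.
P_{Largo} = 309 − 3·36 − 36 = 165.
Profit = (165 − 57)·36 = 3888.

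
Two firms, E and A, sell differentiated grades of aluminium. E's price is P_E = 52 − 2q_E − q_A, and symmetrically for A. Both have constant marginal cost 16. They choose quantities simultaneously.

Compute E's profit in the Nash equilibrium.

103.68

Firm E's profit: π = q_E(52 − 2q_E − q_A) − 16q_E.
∂π/∂q_E = 36 − 4q_E − q_A = 0 ⇒ q_E = 9 − 0.25q_A.
Setting q_E = q_A in the reaction function: q_E = 9 − 0.25q_E, so q_E = 9 / 1.25 = 7.2.
P_E = 52 − 2·7.2 − 7.2 = 30.4.
Profit = (30.4 − 16)·7.2 = 103.68.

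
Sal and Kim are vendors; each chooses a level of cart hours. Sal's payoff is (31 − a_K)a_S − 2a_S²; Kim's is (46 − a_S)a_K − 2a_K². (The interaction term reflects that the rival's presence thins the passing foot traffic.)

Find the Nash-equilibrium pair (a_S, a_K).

Expanding Sal's payoff: 31a_S − a_Ka_S − 2a_S².
∂π/∂a_S = 31 − a_K − 4a_S = 0, so a_S = 7.75 − 0.25a_K.
Likewise for Kim: a_K = 11.5 − 0.25a_S.
Plugging a_K into Sal's best response: a_S = 7.75 − 0.25(11.5 − 0.25a_S) ⇒ 0.9375a_S = 4.875, so a_S = 5.2.
Then a_K = 11.5 − 0.25·5.2 = 10.2.

5.2, 10.2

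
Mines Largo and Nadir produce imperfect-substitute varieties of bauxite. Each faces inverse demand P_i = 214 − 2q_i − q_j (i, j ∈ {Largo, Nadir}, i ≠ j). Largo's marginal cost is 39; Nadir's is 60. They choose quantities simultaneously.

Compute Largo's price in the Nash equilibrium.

111.8

Mine Largo's profit: π = q_{Largo}(214 − 2q_{Largo} − q_{Nadir}) − 39q_{Largo}.
∂π/∂q_{Largo} = 175 − 4q_{Largo} − q_{Nadir} = 0 ⇒ q_{Largo} = 43.75 − 0.25q_{Nadir}.
Similarly q_{Nadir} = 38.5 − 0.25q_{Largo}.
Solving the two reaction functions simultaneously: (1 − (−0.25)(−0.25))q_{Largo} = 43.75 − 0.25·38.5, so 0.9375q_{Largo} = 34.125 and q_{Largo} = 36.4.
Then q_{Nadir} = 38.5 − 0.25·36.4 = 29.4.
P_{Largo} = 214 − 2·36.4 − 29.4 = 111.8.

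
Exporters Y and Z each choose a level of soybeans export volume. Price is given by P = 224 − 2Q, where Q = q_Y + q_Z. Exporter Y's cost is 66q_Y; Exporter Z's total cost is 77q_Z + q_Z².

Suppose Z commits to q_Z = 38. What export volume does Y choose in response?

20.5

Exporter Y's profit: π = q_Y(224 − 2(q_Y + q_Z)) − 66q_Y.
∂π/∂q_Y = 158 − 4q_Y − 2q_Z = 0, so q_Y = 39.5 − 0.5q_Z.
At q_Z = 38: q_Y = 39.5 − 0.5·38 = 20.5.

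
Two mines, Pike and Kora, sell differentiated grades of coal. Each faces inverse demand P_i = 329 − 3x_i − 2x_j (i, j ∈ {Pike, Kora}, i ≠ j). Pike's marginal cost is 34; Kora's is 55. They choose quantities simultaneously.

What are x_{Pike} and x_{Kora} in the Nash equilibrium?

38.1875, 32.9375

Mine Pike's profit: π = x_{Pike}(329 − 3x_{Pike} − 2x_{Kora}) − 34x_{Pike}.
∂π/∂x_{Pike} = 295 − 6x_{Pike} − 2x_{Kora} = 0 ⇒ x_{Pike} = 295/6 − (1/3)x_{Kora}.
Similarly x_{Kora} = 137/3 − (1/3)x_{Pike}.
Substituting the second reaction function into the first: x_{Pike} = 295/6 − (1/3)(137/3 − (1/3)x_{Pike}), which gives (8/9)x_{Pike} = 611/18 ⇒ x_{Pike} = 38.1875.
Then x_{Kora} = 137/3 − (1/3)·38.1875 = 32.9375.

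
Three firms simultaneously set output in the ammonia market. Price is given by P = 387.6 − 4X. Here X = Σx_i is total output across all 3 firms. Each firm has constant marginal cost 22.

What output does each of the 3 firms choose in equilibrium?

22.85

A representative firm's profit is π_i = x_i(387.6 − 4X) − 22x_i, with X = x_i + Σ_{j≠i} x_j.
First-order condition: 365.6 − 8x_i − 4Σ_{j≠i} x_j = 0.
In a symmetric equilibrium every firm chooses the same x, so Σ_{j≠i} x_j = 2x. The condition becomes 365.6 − 16x = 0, giving x = 365.6/16 = 22.85.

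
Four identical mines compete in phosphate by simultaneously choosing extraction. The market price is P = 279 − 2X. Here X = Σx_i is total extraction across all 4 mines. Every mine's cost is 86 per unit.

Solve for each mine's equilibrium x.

A representative mine's profit is π_i = x_i(279 − 2X) − 86x_i, with X = x_i + Σ_{j≠i} x_j.
First-order condition: 193 − 4x_i − 2Σ_{j≠i} x_j = 0.
Imposing symmetry (x_j = x for all j) turns Σ_{j≠i} x_j into 3x, so 193 = 10x and x = 19.3.

19.3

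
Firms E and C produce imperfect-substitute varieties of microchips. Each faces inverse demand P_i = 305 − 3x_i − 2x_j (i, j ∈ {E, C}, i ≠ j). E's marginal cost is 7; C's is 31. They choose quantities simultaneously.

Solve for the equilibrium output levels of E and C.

38.75, 32.75

Firm E's profit: π = x_E(305 − 3x_E − 2x_C) − 7x_E.
∂π/∂x_E = 298 − 6x_E − 2x_C = 0 ⇒ x_E = 149/3 − (1/3)x_C.
Similarly x_C = 137/3 − (1/3)x_E.
Solving the two reaction functions simultaneously: (1 − (−1/3)(−1/3))x_E = 149/3 − (1/3)·(137/3), so (8/9)x_E = 310/9 and x_E = 38.75.
Then x_C = 137/3 − (1/3)·38.75 = 32.75.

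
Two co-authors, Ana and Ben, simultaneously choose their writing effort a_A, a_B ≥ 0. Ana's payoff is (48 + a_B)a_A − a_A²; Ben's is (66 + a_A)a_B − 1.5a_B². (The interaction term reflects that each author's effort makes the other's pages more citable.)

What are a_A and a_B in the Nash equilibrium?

42, 36

Expanding Ana's payoff: 48a_A + a_Ba_A − a_A².
∂π/∂a_A = 48 + a_B − 2a_A = 0, so a_A = 24 + 0.5a_B.
Likewise for Ben: a_B = 22 + (1/3)a_A.
Solving the two reaction functions simultaneously: (1 − (0.5)(1/3))a_A = 24 + 0.5·22, so (5/6)a_A = 35 and a_A = 42.
Then a_B = 22 + (1/3)·42 = 36.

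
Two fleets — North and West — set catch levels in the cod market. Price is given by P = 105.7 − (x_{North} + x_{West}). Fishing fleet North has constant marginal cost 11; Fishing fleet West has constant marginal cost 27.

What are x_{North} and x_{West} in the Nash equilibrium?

36.9, 20.9

Fishing fleet North's profit: π = x_{North}(105.7 − (x_{North} + x_{West})) − 11x_{North}.
∂π/∂x_{North} = 94.7 − 2x_{North} − x_{West} = 0, so x_{North} = 47.35 − 0.5x_{West}.
By the same steps for West: x_{West} = 39.35 − 0.5x_{North}.
Substituting the second reaction function into the first: x_{North} = 47.35 − 0.5(39.35 − 0.5x_{North}), which gives 0.75x_{North} = 27.675 ⇒ x_{North} = 36.9.
Then x_{West} = 39.35 − 0.5·36.9 = 20.9.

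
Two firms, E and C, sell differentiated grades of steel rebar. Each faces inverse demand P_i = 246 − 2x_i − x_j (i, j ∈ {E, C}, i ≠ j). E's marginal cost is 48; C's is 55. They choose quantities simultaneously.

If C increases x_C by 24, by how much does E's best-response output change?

Firm E's profit: π = x_E(246 − 2x_E − x_C) − 48x_E.
∂π/∂x_E = 198 − 4x_E − x_C = 0 ⇒ x_E = 49.5 − 0.25x_C.
The reaction-function slope is −0.25, so a 24-unit rise in x_C moves x_E by −0.25 × 24 = −6. E's best response falls — the actions are strategic substitutes.

-6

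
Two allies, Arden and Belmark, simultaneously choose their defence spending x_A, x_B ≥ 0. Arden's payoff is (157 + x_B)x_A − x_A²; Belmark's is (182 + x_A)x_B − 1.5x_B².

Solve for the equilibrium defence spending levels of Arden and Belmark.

130.6, 104.2

Expanding Arden's payoff: 157x_A + x_Bx_A − x_A².
∂π/∂x_A = 157 + x_B − 2x_A = 0, so x_A = 78.5 + 0.5x_B.
Likewise for Belmark: x_B = 182/3 + (1/3)x_A.
Substituting the second reaction function into the first: x_A = 78.5 + 0.5(182/3 + (1/3)x_A), which gives (5/6)x_A = 653/6 ⇒ x_A = 130.6.
Then x_B = 182/3 + (1/3)·130.6 = 104.2.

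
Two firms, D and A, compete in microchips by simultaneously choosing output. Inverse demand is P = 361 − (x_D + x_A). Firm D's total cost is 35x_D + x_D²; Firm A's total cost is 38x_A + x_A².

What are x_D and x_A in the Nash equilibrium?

Firm D's profit: π = x_D(361 − (x_D + x_A)) − 35x_D − x_D².
∂π/∂x_D = 326 − 4x_D − x_A = 0, so x_D = 81.5 − 0.25x_A.
By the same steps for A: x_A = 80.75 − 0.25x_D.
Substituting the second reaction function into the first: x_D = 81.5 − 0.25(80.75 − 0.25x_D), which gives 0.9375x_D = 61.3125 ⇒ x_D = 65.4.
Then x_A = 80.75 − 0.25·65.4 = 64.4.

65.4, 64.4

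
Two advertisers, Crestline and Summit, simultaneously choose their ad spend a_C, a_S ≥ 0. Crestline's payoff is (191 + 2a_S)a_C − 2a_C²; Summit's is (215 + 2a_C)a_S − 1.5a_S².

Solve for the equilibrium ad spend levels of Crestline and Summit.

Expanding Crestline's payoff: 191a_C + 2a_Sa_C − 2a_C².
∂π/∂a_C = 191 + 2a_S − 4a_C = 0, so a_C = 47.75 + 0.5a_S.
Likewise for Summit: a_S = 215/3 + (2/3)a_C.
Solving the two reaction functions simultaneously: (1 − (0.5)(2/3))a_C = 47.75 + 0.5·(215/3), so (2/3)a_C = 1003/12 and a_C = 125.375.
Then a_S = 215/3 + (2/3)·125.375 = 155.25.

125.375, 155.25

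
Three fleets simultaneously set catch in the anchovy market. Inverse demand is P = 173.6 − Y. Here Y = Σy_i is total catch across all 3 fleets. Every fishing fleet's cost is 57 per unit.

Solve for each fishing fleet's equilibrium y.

A representative fishing fleet's profit is π_i = y_i(173.6 − Y) − 57y_i, with Y = y_i + Σ_{j≠i} y_j.
First-order condition: 116.6 − 2y_i − Σ_{j≠i} y_j = 0.
With identical fishing fleets, set every y_j = y: then 116.6 − 2y − 2y = 0, i.e. y = 116.6/4 = 29.15.

29.15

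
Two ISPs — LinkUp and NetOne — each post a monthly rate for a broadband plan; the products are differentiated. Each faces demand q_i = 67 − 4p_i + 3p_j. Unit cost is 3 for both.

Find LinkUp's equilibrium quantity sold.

LinkUp's profit: π = (p_{LinkUp} − 3)(67 − 4p_{LinkUp} + 3p_{NetOne}).
∂π/∂p_{LinkUp} = 79 − 8p_{LinkUp} + 3p_{NetOne} = 0 ⇒ p_{LinkUp} = 9.875 + 0.375p_{NetOne}.
Setting p_{LinkUp} = p_{NetOne} in the reaction function: p_{LinkUp} = 9.875 + 0.375p_{LinkUp}, so p_{LinkUp} = 9.875 / 0.625 = 15.8.
q_{LinkUp} = 67 − 4·15.8 + 3·15.8 = 51.2.

51.2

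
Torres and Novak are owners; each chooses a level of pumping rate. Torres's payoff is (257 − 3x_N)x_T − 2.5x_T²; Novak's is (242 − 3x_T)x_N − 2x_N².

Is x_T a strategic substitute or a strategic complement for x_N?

strategic substitutes

Expanding Torres's payoff: 257x_T − 3x_Nx_T − 2.5x_T².
∂π/∂x_T = 257 − 3x_N − 5x_T = 0, so x_T = 51.4 − 0.6x_N.
The best-response slope dx_T/dx_N = −0.6 < 0: the reaction function is downward-sloping, so the choices are strategic substitutes.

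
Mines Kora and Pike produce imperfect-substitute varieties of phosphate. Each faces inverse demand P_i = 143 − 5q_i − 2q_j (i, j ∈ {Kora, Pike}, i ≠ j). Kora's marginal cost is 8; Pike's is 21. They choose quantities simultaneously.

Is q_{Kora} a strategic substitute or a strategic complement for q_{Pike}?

strategic substitutes

Mine Kora's profit: π = q_{Kora}(143 − 5q_{Kora} − 2q_{Pike}) − 8q_{Kora}.
∂π/∂q_{Kora} = 135 − 10q_{Kora} − 2q_{Pike} = 0 ⇒ q_{Kora} = 13.5 − 0.2q_{Pike}.
The best-response slope dq_{Kora}/dq_{Pike} = −0.2 < 0: the reaction function is downward-sloping, so the choices are strategic substitutes.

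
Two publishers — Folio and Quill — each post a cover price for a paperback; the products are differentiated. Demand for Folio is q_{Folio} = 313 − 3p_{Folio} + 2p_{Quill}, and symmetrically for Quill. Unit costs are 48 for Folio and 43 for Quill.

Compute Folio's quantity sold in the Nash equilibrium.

Folio's profit: π = (p_{Folio} − 48)(313 − 3p_{Folio} + 2p_{Quill}).
∂π/∂p_{Folio} = 457 − 6p_{Folio} + 2p_{Quill} = 0 ⇒ p_{Folio} = 457/6 + (1/3)p_{Quill}.
Similarly p_{Quill} = 221/3 + (1/3)p_{Folio}.
Plugging p_{Quill} into Folio's best response: p_{Folio} = 457/6 + (1/3)(221/3 + (1/3)p_{Folio}) ⇒ (8/9)p_{Folio} = 1813/18, so p_{Folio} = 113.3125.
Then p_{Quill} = 221/3 + (1/3)·113.3125 = 111.4375.
q_{Folio} = 313 − 3·113.3125 + 2·111.4375 = 195.9375.

195.9375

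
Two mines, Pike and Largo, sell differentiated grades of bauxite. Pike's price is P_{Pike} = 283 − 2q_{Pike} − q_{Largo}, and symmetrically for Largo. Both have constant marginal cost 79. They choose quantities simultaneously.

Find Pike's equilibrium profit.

3329.28

Mine Pike's profit: π = q_{Pike}(283 − 2q_{Pike} − q_{Largo}) − 79q_{Pike}.
∂π/∂q_{Pike} = 204 − 4q_{Pike} − q_{Largo} = 0 ⇒ q_{Pike} = 51 − 0.25q_{Largo}.
The game is symmetric, so in equilibrium q_{Largo} = q_{Pike}: the reaction function gives 1.25q_{Pike} = 51, hence q_{Pike} = 40.8.
P_{Pike} = 283 − 2·40.8 − 40.8 = 160.6.
Profit = (160.6 − 79)·40.8 = 3329.28.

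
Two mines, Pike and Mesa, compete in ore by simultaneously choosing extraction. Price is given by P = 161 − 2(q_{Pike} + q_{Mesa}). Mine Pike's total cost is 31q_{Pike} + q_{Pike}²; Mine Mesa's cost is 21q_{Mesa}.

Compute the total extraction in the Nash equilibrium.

Mine Pike's profit: π = q_{Pike}(161 − 2(q_{Pike} + q_{Mesa})) − 31q_{Pike} − q_{Pike}².
∂π/∂q_{Pike} = 130 − 6q_{Pike} − 2q_{Mesa} = 0, so q_{Pike} = 65/3 − (1/3)q_{Mesa}.
For Mesa: ∂π/∂q_{Mesa} = 140 − 4q_{Mesa} − 2q_{Pike} = 0 ⇒ q_{Mesa} = 35 − 0.5q_{Pike}.
Substituting the second reaction function into the first: q_{Pike} = 65/3 − (1/3)(35 − 0.5q_{Pike}), which gives (5/6)q_{Pike} = 10 ⇒ q_{Pike} = 12.
Then q_{Mesa} = 35 − 0.5·12 = 29.
Total extraction: 12 + 29 = 41.

41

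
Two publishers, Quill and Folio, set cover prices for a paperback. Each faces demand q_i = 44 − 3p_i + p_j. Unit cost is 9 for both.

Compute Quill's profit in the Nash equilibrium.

Quill's profit: π = (p_{Quill} − 9)(44 − 3p_{Quill} + p_{Folio}).
∂π/∂p_{Quill} = 71 − 6p_{Quill} + p_{Folio} = 0 ⇒ p_{Quill} = 71/6 + (1/6)p_{Folio}.
By symmetry p_{Folio} = p_{Quill}; substituting into the reaction function, (5/6)p_{Quill} = 71/6 and p_{Quill} = 14.2.
q_{Quill} = 44 − 3·14.2 + 14.2 = 15.6.
Profit = (14.2 − 9)·15.6 = 81.12.

81.12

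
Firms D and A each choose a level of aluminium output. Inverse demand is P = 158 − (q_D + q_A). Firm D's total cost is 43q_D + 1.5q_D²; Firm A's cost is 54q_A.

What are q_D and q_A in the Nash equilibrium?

14, 45

Firm D's profit: π = q_D(158 − (q_D + q_A)) − 43q_D − 1.5q_D².
∂π/∂q_D = 115 − 5q_D − q_A = 0, so q_D = 23 − 0.2q_A.
For A: ∂π/∂q_A = 104 − 2q_A − q_D = 0 ⇒ q_A = 52 − 0.5q_D.
Solving the two reaction functions simultaneously: (1 − (−0.2)(−0.5))q_D = 23 − 0.2·52, so 0.9q_D = 12.6 and q_D = 14.
Then q_A = 52 − 0.5·14 = 45.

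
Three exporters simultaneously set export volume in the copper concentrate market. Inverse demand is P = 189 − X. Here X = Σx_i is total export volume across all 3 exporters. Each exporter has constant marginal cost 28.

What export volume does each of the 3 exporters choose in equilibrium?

A representative exporter's profit is π_i = x_i(189 − X) − 28x_i, with X = x_i + Σ_{j≠i} x_j.
First-order condition: 161 − 2x_i − Σ_{j≠i} x_j = 0.
In a symmetric equilibrium every exporter chooses the same x, so Σ_{j≠i} x_j = 2x. The condition becomes 161 − 4x = 0, giving x = 161/4 = 40.25.

40.25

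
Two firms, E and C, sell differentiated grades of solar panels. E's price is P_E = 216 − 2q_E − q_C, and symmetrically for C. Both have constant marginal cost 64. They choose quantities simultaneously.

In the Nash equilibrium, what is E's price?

124.8

Firm E's profit: π = q_E(216 − 2q_E − q_C) − 64q_E.
∂π/∂q_E = 152 − 4q_E − q_C = 0 ⇒ q_E = 38 − 0.25q_C.
By symmetry q_C = q_E; substituting into the reaction function, 1.25q_E = 38 and q_E = 30.4.
P_E = 216 − 2·30.4 − 30.4 = 124.8.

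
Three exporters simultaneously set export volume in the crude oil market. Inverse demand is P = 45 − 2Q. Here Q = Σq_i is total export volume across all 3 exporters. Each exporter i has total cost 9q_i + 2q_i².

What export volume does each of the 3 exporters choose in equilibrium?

A representative exporter's profit is π_i = q_i(45 − 2Q) − 9q_i − 2q_i², with Q = q_i + Σ_{j≠i} q_j.
First-order condition: 36 − 8q_i − 2Σ_{j≠i} q_j = 0.
In a symmetric equilibrium every exporter chooses the same q, so Σ_{j≠i} q_j = 2q. The condition becomes 36 − 12q = 0, giving q = 36/12 = 3.

3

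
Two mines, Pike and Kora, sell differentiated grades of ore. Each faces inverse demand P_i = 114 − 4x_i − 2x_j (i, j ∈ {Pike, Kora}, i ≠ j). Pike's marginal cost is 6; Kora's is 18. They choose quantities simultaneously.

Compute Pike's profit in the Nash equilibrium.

Mine Pike's profit: π = x_{Pike}(114 − 4x_{Pike} − 2x_{Kora}) − 6x_{Pike}.
∂π/∂x_{Pike} = 108 − 8x_{Pike} − 2x_{Kora} = 0 ⇒ x_{Pike} = 13.5 − 0.25x_{Kora}.
Similarly x_{Kora} = 12 − 0.25x_{Pike}.
Plugging x_{Kora} into Pike's best response: x_{Pike} = 13.5 − 0.25(12 − 0.25x_{Pike}) ⇒ 0.9375x_{Pike} = 10.5, so x_{Pike} = 11.2.
Then x_{Kora} = 12 − 0.25·11.2 = 9.2.
P_{Pike} = 114 − 4·11.2 − 2·9.2 = 50.8.
Profit = (50.8 − 6)·11.2 = 501.76.

501.76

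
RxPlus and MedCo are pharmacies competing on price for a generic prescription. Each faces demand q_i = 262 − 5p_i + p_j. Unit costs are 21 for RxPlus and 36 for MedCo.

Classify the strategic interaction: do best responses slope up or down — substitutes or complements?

strategic complements

RxPlus's profit: π = (p_{RxPlus} − 21)(262 − 5p_{RxPlus} + p_{MedCo}).
∂π/∂p_{RxPlus} = 367 − 10p_{RxPlus} + p_{MedCo} = 0 ⇒ p_{RxPlus} = 36.7 + 0.1p_{MedCo}.
The best-response slope dp_{RxPlus}/dp_{MedCo} = 0.1 > 0: the reaction function is upward-sloping, so the choices are strategic complements.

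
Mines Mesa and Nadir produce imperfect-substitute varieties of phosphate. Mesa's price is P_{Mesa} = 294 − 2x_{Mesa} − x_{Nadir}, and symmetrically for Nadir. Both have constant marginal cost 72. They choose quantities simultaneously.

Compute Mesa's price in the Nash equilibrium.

160.8

Mine Mesa's profit: π = x_{Mesa}(294 − 2x_{Mesa} − x_{Nadir}) − 72x_{Mesa}.
∂π/∂x_{Mesa} = 222 − 4x_{Mesa} − x_{Nadir} = 0 ⇒ x_{Mesa} = 55.5 − 0.25x_{Nadir}.
By symmetry x_{Nadir} = x_{Mesa}; substituting into the reaction function, 1.25x_{Mesa} = 55.5 and x_{Mesa} = 44.4.
P_{Mesa} = 294 − 2·44.4 − 44.4 = 160.8.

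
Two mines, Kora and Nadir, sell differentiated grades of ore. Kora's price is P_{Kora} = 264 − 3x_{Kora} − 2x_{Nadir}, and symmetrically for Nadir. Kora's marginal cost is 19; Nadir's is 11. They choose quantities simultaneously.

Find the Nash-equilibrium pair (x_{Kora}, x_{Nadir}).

30.125, 32.125

Mine Kora's profit: π = x_{Kora}(264 − 3x_{Kora} − 2x_{Nadir}) − 19x_{Kora}.
∂π/∂x_{Kora} = 245 − 6x_{Kora} − 2x_{Nadir} = 0 ⇒ x_{Kora} = 245/6 − (1/3)x_{Nadir}.
Similarly x_{Nadir} = 253/6 − (1/3)x_{Kora}.
Solving the two reaction functions simultaneously: (1 − (−1/3)(−1/3))x_{Kora} = 245/6 − (1/3)·(253/6), so (8/9)x_{Kora} = 241/9 and x_{Kora} = 30.125.
Then x_{Nadir} = 253/6 − (1/3)·30.125 = 32.125.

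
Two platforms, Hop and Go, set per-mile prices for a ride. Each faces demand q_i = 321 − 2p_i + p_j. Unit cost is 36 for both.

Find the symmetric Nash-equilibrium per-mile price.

Hop's profit: π = (p_{Hop} − 36)(321 − 2p_{Hop} + p_{Go}).
∂π/∂p_{Hop} = 393 − 4p_{Hop} + p_{Go} = 0 ⇒ p_{Hop} = 98.25 + 0.25p_{Go}.
Setting p_{Hop} = p_{Go} in the reaction function: p_{Hop} = 98.25 + 0.25p_{Hop}, so p_{Hop} = 98.25 / 0.75 = 131.

131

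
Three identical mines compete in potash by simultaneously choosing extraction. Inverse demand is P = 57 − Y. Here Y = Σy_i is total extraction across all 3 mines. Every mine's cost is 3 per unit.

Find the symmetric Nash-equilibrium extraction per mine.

A representative mine's profit is π_i = y_i(57 − Y) − 3y_i, with Y = y_i + Σ_{j≠i} y_j.
First-order condition: 54 − 2y_i − Σ_{j≠i} y_j = 0.
In a symmetric equilibrium every mine chooses the same y, so Σ_{j≠i} y_j = 2y. The condition becomes 54 − 4y = 0, giving y = 54/4 = 13.5.

13.5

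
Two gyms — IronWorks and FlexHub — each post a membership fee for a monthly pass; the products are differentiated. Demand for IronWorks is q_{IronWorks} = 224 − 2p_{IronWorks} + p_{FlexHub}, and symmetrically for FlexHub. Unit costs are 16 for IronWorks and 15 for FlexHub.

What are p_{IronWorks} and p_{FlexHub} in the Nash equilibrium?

IronWorks's profit: π = (p_{IronWorks} − 16)(224 − 2p_{IronWorks} + p_{FlexHub}).
∂π/∂p_{IronWorks} = 256 − 4p_{IronWorks} + p_{FlexHub} = 0 ⇒ p_{IronWorks} = 64 + 0.25p_{FlexHub}.
Similarly p_{FlexHub} = 63.5 + 0.25p_{IronWorks}.
Plugging p_{FlexHub} into IronWorks's best response: p_{IronWorks} = 64 + 0.25(63.5 + 0.25p_{IronWorks}) ⇒ 0.9375p_{IronWorks} = 79.875, so p_{IronWorks} = 85.2.
Then p_{FlexHub} = 63.5 + 0.25·85.2 = 84.8.

85.2, 84.8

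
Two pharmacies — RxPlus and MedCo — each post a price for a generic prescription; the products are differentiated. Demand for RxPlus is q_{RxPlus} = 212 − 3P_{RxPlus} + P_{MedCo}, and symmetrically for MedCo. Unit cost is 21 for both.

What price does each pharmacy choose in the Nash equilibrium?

RxPlus's profit: π = (P_{RxPlus} − 21)(212 − 3P_{RxPlus} + P_{MedCo}).
∂π/∂P_{RxPlus} = 275 − 6P_{RxPlus} + P_{MedCo} = 0 ⇒ P_{RxPlus} = 275/6 + (1/6)P_{MedCo}.
Setting P_{RxPlus} = P_{MedCo} in the reaction function: P_{RxPlus} = 275/6 + (1/6)P_{RxPlus}, so P_{RxPlus} = (275/6) / (5/6) = 55.

55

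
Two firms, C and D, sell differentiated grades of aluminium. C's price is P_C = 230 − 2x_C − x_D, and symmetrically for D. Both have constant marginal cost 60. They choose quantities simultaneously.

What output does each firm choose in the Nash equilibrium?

Firm C's profit: π = x_C(230 − 2x_C − x_D) − 60x_C.
∂π/∂x_C = 170 − 4x_C − x_D = 0 ⇒ x_C = 42.5 − 0.25x_D.
By symmetry x_D = x_C; substituting into the reaction function, 1.25x_C = 42.5 and x_C = 34.

34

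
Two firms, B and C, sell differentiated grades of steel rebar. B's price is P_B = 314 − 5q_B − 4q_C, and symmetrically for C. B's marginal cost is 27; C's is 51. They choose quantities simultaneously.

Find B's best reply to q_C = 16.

22.3

Firm B's profit: π = q_B(314 − 5q_B − 4q_C) − 27q_B.
∂π/∂q_B = 287 − 10q_B − 4q_C = 0 ⇒ q_B = 28.7 − 0.4q_C.
At q_C = 16: q_B = 28.7 − 0.4·16 = 22.3.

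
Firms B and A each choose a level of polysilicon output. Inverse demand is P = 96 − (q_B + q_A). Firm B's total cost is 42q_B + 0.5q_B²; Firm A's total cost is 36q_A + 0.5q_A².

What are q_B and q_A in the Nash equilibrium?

12.75, 15.75

Firm B's profit: π = q_B(96 − (q_B + q_A)) − 42q_B − 0.5q_B².
∂π/∂q_B = 54 − 3q_B − q_A = 0, so q_B = 18 − (1/3)q_A.
By the same steps for A: q_A = 20 − (1/3)q_B.
Solving the two reaction functions simultaneously: (1 − (−1/3)(−1/3))q_B = 18 − (1/3)·20, so (8/9)q_B = 34/3 and q_B = 12.75.
Then q_A = 20 − (1/3)·12.75 = 15.75.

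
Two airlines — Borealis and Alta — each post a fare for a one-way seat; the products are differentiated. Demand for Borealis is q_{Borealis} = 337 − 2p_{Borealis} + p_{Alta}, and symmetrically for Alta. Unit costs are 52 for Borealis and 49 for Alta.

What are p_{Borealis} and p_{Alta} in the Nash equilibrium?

146.6, 145.4

Borealis's profit: π = (p_{Borealis} − 52)(337 − 2p_{Borealis} + p_{Alta}).
∂π/∂p_{Borealis} = 441 − 4p_{Borealis} + p_{Alta} = 0 ⇒ p_{Borealis} = 110.25 + 0.25p_{Alta}.
Similarly p_{Alta} = 108.75 + 0.25p_{Borealis}.
Plugging p_{Alta} into Borealis's best response: p_{Borealis} = 110.25 + 0.25(108.75 + 0.25p_{Borealis}) ⇒ 0.9375p_{Borealis} = 137.4375, so p_{Borealis} = 146.6.
Then p_{Alta} = 108.75 + 0.25·146.6 = 145.4.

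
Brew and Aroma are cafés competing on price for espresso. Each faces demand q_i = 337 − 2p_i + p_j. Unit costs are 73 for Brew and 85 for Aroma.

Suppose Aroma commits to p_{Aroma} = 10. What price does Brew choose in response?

Brew's profit: π = (p_{Brew} − 73)(337 − 2p_{Brew} + p_{Aroma}).
∂π/∂p_{Brew} = 483 − 4p_{Brew} + p_{Aroma} = 0 ⇒ p_{Brew} = 120.75 + 0.25p_{Aroma}.
At p_{Aroma} = 10: p_{Brew} = 120.75 + 0.25·10 = 123.25.

123.25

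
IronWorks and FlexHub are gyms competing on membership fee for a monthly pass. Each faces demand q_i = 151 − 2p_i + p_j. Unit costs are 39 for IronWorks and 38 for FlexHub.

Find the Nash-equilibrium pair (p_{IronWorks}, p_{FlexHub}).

76.2, 75.8

IronWorks's profit: π = (p_{IronWorks} − 39)(151 − 2p_{IronWorks} + p_{FlexHub}).
∂π/∂p_{IronWorks} = 229 − 4p_{IronWorks} + p_{FlexHub} = 0 ⇒ p_{IronWorks} = 57.25 + 0.25p_{FlexHub}.
Similarly p_{FlexHub} = 56.75 + 0.25p_{IronWorks}.
Solving the two reaction functions simultaneously: (1 − (0.25)(0.25))p_{IronWorks} = 57.25 + 0.25·56.75, so 0.9375p_{IronWorks} = 71.4375 and p_{IronWorks} = 76.2.
Then p_{FlexHub} = 56.75 + 0.25·76.2 = 75.8.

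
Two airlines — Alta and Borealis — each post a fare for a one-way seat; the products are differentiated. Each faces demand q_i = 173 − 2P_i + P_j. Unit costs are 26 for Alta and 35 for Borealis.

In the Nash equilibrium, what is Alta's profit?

Alta's profit: π = (P_{Alta} − 26)(173 − 2P_{Alta} + P_{Borealis}).
∂π/∂P_{Alta} = 225 − 4P_{Alta} + P_{Borealis} = 0 ⇒ P_{Alta} = 56.25 + 0.25P_{Borealis}.
Similarly P_{Borealis} = 60.75 + 0.25P_{Alta}.
Substituting the second reaction function into the first: P_{Alta} = 56.25 + 0.25(60.75 + 0.25P_{Alta}), which gives 0.9375P_{Alta} = 71.4375 ⇒ P_{Alta} = 76.2.
Then P_{Borealis} = 60.75 + 0.25·76.2 = 79.8.
q_{Alta} = 173 − 2·76.2 + 79.8 = 100.4.
Profit = (76.2 − 26)·100.4 = 5040.08.

5040.08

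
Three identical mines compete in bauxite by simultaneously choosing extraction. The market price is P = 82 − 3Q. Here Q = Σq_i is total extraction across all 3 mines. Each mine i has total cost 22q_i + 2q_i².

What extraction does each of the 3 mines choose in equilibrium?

3.75

A representative mine's profit is π_i = q_i(82 − 3Q) − 22q_i − 2q_i², with Q = q_i + Σ_{j≠i} q_j.
First-order condition: 60 − 10q_i − 3Σ_{j≠i} q_j = 0.
Imposing symmetry (q_j = q for all j) turns Σ_{j≠i} q_j into 2q, so 60 = 16q and q = 3.75.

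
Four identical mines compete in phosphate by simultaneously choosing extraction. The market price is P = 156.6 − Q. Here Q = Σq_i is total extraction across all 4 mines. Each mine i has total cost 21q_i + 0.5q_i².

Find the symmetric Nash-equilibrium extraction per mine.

22.6

A representative mine's profit is π_i = q_i(156.6 − Q) − 21q_i − 0.5q_i², with Q = q_i + Σ_{j≠i} q_j.
First-order condition: 135.6 − 3q_i − Σ_{j≠i} q_j = 0.
In a symmetric equilibrium every mine chooses the same q, so Σ_{j≠i} q_j = 3q. The condition becomes 135.6 − 6q = 0, giving q = 135.6/6 = 22.6.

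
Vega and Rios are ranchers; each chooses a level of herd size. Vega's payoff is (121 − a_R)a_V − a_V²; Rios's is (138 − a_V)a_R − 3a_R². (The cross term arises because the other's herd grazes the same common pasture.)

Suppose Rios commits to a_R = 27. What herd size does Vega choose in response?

47

Expanding Vega's payoff: 121a_V − a_Ra_V − a_V².
∂π/∂a_V = 121 − a_R − 2a_V = 0, so a_V = 60.5 − 0.5a_R.
At a_R = 27: a_V = 60.5 − 0.5·27 = 47.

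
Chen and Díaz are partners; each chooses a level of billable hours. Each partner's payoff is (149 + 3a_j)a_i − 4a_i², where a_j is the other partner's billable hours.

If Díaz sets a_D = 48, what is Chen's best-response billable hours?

36.625

Chen's payoff is (149 + 3a_D)a_C − 4a_C².
∂π/∂a_C = 149 + 3a_D − 8a_C = 0, so a_C = 18.625 + 0.375a_D.
At a_D = 48: a_C = 18.625 + 0.375·48 = 36.625.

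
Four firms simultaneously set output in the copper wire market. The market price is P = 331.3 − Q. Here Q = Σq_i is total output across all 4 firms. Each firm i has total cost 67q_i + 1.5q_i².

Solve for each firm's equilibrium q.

33.0375

A representative firm's profit is π_i = q_i(331.3 − Q) − 67q_i − 1.5q_i², with Q = q_i + Σ_{j≠i} q_j.
First-order condition: 264.3 − 5q_i − Σ_{j≠i} q_j = 0.
Imposing symmetry (q_j = q for all j) turns Σ_{j≠i} q_j into 3q, so 264.3 = 8q and q = 33.0375.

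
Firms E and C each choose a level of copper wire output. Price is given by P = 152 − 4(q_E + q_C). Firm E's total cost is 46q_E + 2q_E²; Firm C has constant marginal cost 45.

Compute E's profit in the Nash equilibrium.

Firm E's profit: π = q_E(152 − 4(q_E + q_C)) − 46q_E − 2q_E².
∂π/∂q_E = 106 − 12q_E − 4q_C = 0, so q_E = 53/6 − (1/3)q_C.
For C: ∂π/∂q_C = 107 − 8q_C − 4q_E = 0 ⇒ q_C = 13.375 − 0.5q_E.
Plugging q_C into E's best response: q_E = 53/6 − (1/3)(13.375 − 0.5q_E) ⇒ (5/6)q_E = 4.375, so q_E = 5.25.
Then q_C = 13.375 − 0.5·5.25 = 10.75.
Price P = 152 − 4·16 = 88.
E's profit: (88 − 46)·5.25 − 2(5.25)² = 165.375.

165.375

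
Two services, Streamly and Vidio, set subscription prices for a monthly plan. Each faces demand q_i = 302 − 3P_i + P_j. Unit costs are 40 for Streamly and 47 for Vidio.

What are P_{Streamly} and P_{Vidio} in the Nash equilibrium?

85, 88

Streamly's profit: π = (P_{Streamly} − 40)(302 − 3P_{Streamly} + P_{Vidio}).
∂π/∂P_{Streamly} = 422 − 6P_{Streamly} + P_{Vidio} = 0 ⇒ P_{Streamly} = 211/3 + (1/6)P_{Vidio}.
Similarly P_{Vidio} = 443/6 + (1/6)P_{Streamly}.
Solving the two reaction functions simultaneously: (1 − (1/6)(1/6))P_{Streamly} = 211/3 + (1/6)·(443/6), so (35/36)P_{Streamly} = 2975/36 and P_{Streamly} = 85.
Then P_{Vidio} = 443/6 + (1/6)·85 = 88.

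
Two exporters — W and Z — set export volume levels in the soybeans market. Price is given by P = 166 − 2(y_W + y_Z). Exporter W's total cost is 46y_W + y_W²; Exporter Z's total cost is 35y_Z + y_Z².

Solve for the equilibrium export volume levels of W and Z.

14.3125, 17.0625

Exporter W's profit: π = y_W(166 − 2(y_W + y_Z)) − 46y_W − y_W².
∂π/∂y_W = 120 − 6y_W − 2y_Z = 0, so y_W = 20 − (1/3)y_Z.
By the same steps for Z: y_Z = 131/6 − (1/3)y_W.
Solving the two reaction functions simultaneously: (1 − (−1/3)(−1/3))y_W = 20 − (1/3)·(131/6), so (8/9)y_W = 229/18 and y_W = 14.3125.
Then y_Z = 131/6 − (1/3)·14.3125 = 17.0625.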